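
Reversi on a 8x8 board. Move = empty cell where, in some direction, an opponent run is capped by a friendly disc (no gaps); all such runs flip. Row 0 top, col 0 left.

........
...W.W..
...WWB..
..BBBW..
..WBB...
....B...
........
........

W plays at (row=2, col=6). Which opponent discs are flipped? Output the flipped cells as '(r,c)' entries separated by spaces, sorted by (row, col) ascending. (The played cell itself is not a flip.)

Answer: (2,5)

Derivation:
Dir NW: first cell 'W' (not opp) -> no flip
Dir N: first cell '.' (not opp) -> no flip
Dir NE: first cell '.' (not opp) -> no flip
Dir W: opp run (2,5) capped by W -> flip
Dir E: first cell '.' (not opp) -> no flip
Dir SW: first cell 'W' (not opp) -> no flip
Dir S: first cell '.' (not opp) -> no flip
Dir SE: first cell '.' (not opp) -> no flip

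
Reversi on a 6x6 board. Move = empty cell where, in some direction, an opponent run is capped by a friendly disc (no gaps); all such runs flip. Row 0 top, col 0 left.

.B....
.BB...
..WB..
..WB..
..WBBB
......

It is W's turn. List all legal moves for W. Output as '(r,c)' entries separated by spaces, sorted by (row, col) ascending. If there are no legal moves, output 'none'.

Answer: (0,0) (0,2) (1,4) (2,4) (3,4) (5,4) (5,5)

Derivation:
(0,0): flips 1 -> legal
(0,2): flips 1 -> legal
(0,3): no bracket -> illegal
(1,0): no bracket -> illegal
(1,3): no bracket -> illegal
(1,4): flips 1 -> legal
(2,0): no bracket -> illegal
(2,1): no bracket -> illegal
(2,4): flips 2 -> legal
(3,4): flips 1 -> legal
(3,5): no bracket -> illegal
(5,2): no bracket -> illegal
(5,3): no bracket -> illegal
(5,4): flips 1 -> legal
(5,5): flips 2 -> legal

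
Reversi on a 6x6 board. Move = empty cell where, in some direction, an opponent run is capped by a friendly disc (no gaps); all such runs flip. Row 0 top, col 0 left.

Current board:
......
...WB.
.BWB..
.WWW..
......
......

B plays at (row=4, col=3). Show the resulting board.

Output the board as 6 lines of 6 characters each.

Place B at (4,3); scan 8 dirs for brackets.
Dir NW: opp run (3,2) capped by B -> flip
Dir N: opp run (3,3) capped by B -> flip
Dir NE: first cell '.' (not opp) -> no flip
Dir W: first cell '.' (not opp) -> no flip
Dir E: first cell '.' (not opp) -> no flip
Dir SW: first cell '.' (not opp) -> no flip
Dir S: first cell '.' (not opp) -> no flip
Dir SE: first cell '.' (not opp) -> no flip
All flips: (3,2) (3,3)

Answer: ......
...WB.
.BWB..
.WBB..
...B..
......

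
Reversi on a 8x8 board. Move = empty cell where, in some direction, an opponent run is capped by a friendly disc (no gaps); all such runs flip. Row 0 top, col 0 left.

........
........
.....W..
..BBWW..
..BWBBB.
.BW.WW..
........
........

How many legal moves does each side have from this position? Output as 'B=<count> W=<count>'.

-- B to move --
(1,4): no bracket -> illegal
(1,5): flips 2 -> legal
(1,6): no bracket -> illegal
(2,3): flips 1 -> legal
(2,4): flips 2 -> legal
(2,6): flips 1 -> legal
(3,6): flips 2 -> legal
(4,1): no bracket -> illegal
(5,3): flips 2 -> legal
(5,6): no bracket -> illegal
(6,1): no bracket -> illegal
(6,2): flips 1 -> legal
(6,3): flips 1 -> legal
(6,4): flips 2 -> legal
(6,5): flips 3 -> legal
(6,6): flips 1 -> legal
B mobility = 11
-- W to move --
(2,1): flips 1 -> legal
(2,2): flips 4 -> legal
(2,3): flips 1 -> legal
(2,4): no bracket -> illegal
(3,1): flips 2 -> legal
(3,6): flips 1 -> legal
(3,7): flips 1 -> legal
(4,0): no bracket -> illegal
(4,1): flips 1 -> legal
(4,7): flips 3 -> legal
(5,0): flips 1 -> legal
(5,3): flips 1 -> legal
(5,6): flips 1 -> legal
(5,7): flips 1 -> legal
(6,0): no bracket -> illegal
(6,1): no bracket -> illegal
(6,2): no bracket -> illegal
W mobility = 12

Answer: B=11 W=12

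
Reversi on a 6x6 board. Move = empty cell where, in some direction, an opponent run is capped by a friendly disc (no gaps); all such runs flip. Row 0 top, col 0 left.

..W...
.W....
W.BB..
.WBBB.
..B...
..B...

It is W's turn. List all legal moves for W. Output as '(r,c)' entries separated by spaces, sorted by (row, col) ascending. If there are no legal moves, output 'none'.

Answer: (1,3) (3,5) (4,4) (5,3)

Derivation:
(1,2): no bracket -> illegal
(1,3): flips 1 -> legal
(1,4): no bracket -> illegal
(2,1): no bracket -> illegal
(2,4): no bracket -> illegal
(2,5): no bracket -> illegal
(3,5): flips 3 -> legal
(4,1): no bracket -> illegal
(4,3): no bracket -> illegal
(4,4): flips 2 -> legal
(4,5): no bracket -> illegal
(5,1): no bracket -> illegal
(5,3): flips 1 -> legal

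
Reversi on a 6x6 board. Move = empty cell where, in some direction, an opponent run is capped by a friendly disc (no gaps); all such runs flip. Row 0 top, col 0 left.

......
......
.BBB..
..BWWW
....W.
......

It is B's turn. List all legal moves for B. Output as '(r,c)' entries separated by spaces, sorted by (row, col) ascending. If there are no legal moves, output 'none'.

(2,4): no bracket -> illegal
(2,5): no bracket -> illegal
(4,2): no bracket -> illegal
(4,3): flips 1 -> legal
(4,5): flips 1 -> legal
(5,3): no bracket -> illegal
(5,4): no bracket -> illegal
(5,5): flips 2 -> legal

Answer: (4,3) (4,5) (5,5)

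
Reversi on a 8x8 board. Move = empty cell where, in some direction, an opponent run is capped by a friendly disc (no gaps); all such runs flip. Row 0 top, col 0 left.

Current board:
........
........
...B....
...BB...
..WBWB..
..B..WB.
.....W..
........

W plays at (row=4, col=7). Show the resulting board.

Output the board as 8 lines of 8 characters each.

Place W at (4,7); scan 8 dirs for brackets.
Dir NW: first cell '.' (not opp) -> no flip
Dir N: first cell '.' (not opp) -> no flip
Dir NE: edge -> no flip
Dir W: first cell '.' (not opp) -> no flip
Dir E: edge -> no flip
Dir SW: opp run (5,6) capped by W -> flip
Dir S: first cell '.' (not opp) -> no flip
Dir SE: edge -> no flip
All flips: (5,6)

Answer: ........
........
...B....
...BB...
..WBWB.W
..B..WW.
.....W..
........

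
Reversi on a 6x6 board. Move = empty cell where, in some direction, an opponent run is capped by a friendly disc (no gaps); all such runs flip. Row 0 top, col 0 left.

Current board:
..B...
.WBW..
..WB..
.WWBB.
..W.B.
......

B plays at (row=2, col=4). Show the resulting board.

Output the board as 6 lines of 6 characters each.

Answer: ..B...
.WBB..
..WBB.
.WWBB.
..W.B.
......

Derivation:
Place B at (2,4); scan 8 dirs for brackets.
Dir NW: opp run (1,3) capped by B -> flip
Dir N: first cell '.' (not opp) -> no flip
Dir NE: first cell '.' (not opp) -> no flip
Dir W: first cell 'B' (not opp) -> no flip
Dir E: first cell '.' (not opp) -> no flip
Dir SW: first cell 'B' (not opp) -> no flip
Dir S: first cell 'B' (not opp) -> no flip
Dir SE: first cell '.' (not opp) -> no flip
All flips: (1,3)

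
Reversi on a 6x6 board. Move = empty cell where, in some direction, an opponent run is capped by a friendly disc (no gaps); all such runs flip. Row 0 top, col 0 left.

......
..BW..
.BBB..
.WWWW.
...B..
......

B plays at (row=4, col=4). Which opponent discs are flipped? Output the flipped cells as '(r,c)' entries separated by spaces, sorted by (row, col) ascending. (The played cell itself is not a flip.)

Dir NW: opp run (3,3) capped by B -> flip
Dir N: opp run (3,4), next='.' -> no flip
Dir NE: first cell '.' (not opp) -> no flip
Dir W: first cell 'B' (not opp) -> no flip
Dir E: first cell '.' (not opp) -> no flip
Dir SW: first cell '.' (not opp) -> no flip
Dir S: first cell '.' (not opp) -> no flip
Dir SE: first cell '.' (not opp) -> no flip

Answer: (3,3)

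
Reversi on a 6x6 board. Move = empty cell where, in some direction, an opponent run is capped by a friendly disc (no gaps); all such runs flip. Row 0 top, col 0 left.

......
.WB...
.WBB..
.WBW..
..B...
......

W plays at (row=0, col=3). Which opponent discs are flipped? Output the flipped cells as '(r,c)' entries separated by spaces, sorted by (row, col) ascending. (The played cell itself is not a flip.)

Answer: (1,2)

Derivation:
Dir NW: edge -> no flip
Dir N: edge -> no flip
Dir NE: edge -> no flip
Dir W: first cell '.' (not opp) -> no flip
Dir E: first cell '.' (not opp) -> no flip
Dir SW: opp run (1,2) capped by W -> flip
Dir S: first cell '.' (not opp) -> no flip
Dir SE: first cell '.' (not opp) -> no flip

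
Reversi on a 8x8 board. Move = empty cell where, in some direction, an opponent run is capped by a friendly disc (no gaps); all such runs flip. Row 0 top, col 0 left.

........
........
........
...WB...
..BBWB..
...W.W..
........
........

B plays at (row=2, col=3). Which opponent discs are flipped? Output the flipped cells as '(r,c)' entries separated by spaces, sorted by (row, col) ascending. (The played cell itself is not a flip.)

Dir NW: first cell '.' (not opp) -> no flip
Dir N: first cell '.' (not opp) -> no flip
Dir NE: first cell '.' (not opp) -> no flip
Dir W: first cell '.' (not opp) -> no flip
Dir E: first cell '.' (not opp) -> no flip
Dir SW: first cell '.' (not opp) -> no flip
Dir S: opp run (3,3) capped by B -> flip
Dir SE: first cell 'B' (not opp) -> no flip

Answer: (3,3)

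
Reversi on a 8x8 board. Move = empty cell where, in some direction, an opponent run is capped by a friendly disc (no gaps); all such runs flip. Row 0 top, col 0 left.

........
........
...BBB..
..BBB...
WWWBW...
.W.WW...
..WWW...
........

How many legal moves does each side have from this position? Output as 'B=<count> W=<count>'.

-- B to move --
(3,0): no bracket -> illegal
(3,1): no bracket -> illegal
(3,5): no bracket -> illegal
(4,5): flips 1 -> legal
(5,0): flips 1 -> legal
(5,2): flips 1 -> legal
(5,5): flips 1 -> legal
(6,0): flips 2 -> legal
(6,1): no bracket -> illegal
(6,5): flips 1 -> legal
(7,1): no bracket -> illegal
(7,2): no bracket -> illegal
(7,3): flips 2 -> legal
(7,4): flips 3 -> legal
(7,5): no bracket -> illegal
B mobility = 8
-- W to move --
(1,2): no bracket -> illegal
(1,3): flips 3 -> legal
(1,4): flips 4 -> legal
(1,5): flips 2 -> legal
(1,6): no bracket -> illegal
(2,1): flips 2 -> legal
(2,2): flips 2 -> legal
(2,6): no bracket -> illegal
(3,1): no bracket -> illegal
(3,5): no bracket -> illegal
(3,6): no bracket -> illegal
(4,5): no bracket -> illegal
(5,2): no bracket -> illegal
W mobility = 5

Answer: B=8 W=5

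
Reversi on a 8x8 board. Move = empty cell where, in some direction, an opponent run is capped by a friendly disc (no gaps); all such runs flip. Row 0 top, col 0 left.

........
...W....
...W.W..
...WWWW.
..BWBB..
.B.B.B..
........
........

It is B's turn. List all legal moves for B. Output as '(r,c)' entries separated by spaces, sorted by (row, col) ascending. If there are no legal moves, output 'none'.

Answer: (0,3) (1,2) (1,5) (2,2) (2,4) (2,6) (2,7)

Derivation:
(0,2): no bracket -> illegal
(0,3): flips 4 -> legal
(0,4): no bracket -> illegal
(1,2): flips 2 -> legal
(1,4): no bracket -> illegal
(1,5): flips 2 -> legal
(1,6): no bracket -> illegal
(2,2): flips 1 -> legal
(2,4): flips 2 -> legal
(2,6): flips 1 -> legal
(2,7): flips 1 -> legal
(3,2): no bracket -> illegal
(3,7): no bracket -> illegal
(4,6): no bracket -> illegal
(4,7): no bracket -> illegal
(5,2): no bracket -> illegal
(5,4): no bracket -> illegal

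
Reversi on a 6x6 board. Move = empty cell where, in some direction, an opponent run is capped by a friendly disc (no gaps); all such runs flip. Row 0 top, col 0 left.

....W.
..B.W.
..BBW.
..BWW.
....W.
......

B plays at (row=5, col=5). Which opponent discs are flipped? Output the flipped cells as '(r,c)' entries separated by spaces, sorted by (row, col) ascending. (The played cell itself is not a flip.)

Answer: (3,3) (4,4)

Derivation:
Dir NW: opp run (4,4) (3,3) capped by B -> flip
Dir N: first cell '.' (not opp) -> no flip
Dir NE: edge -> no flip
Dir W: first cell '.' (not opp) -> no flip
Dir E: edge -> no flip
Dir SW: edge -> no flip
Dir S: edge -> no flip
Dir SE: edge -> no flip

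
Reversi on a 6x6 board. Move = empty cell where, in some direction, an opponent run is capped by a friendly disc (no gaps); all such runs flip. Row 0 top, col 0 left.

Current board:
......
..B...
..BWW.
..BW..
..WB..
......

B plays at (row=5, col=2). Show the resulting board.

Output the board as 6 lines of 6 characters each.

Place B at (5,2); scan 8 dirs for brackets.
Dir NW: first cell '.' (not opp) -> no flip
Dir N: opp run (4,2) capped by B -> flip
Dir NE: first cell 'B' (not opp) -> no flip
Dir W: first cell '.' (not opp) -> no flip
Dir E: first cell '.' (not opp) -> no flip
Dir SW: edge -> no flip
Dir S: edge -> no flip
Dir SE: edge -> no flip
All flips: (4,2)

Answer: ......
..B...
..BWW.
..BW..
..BB..
..B...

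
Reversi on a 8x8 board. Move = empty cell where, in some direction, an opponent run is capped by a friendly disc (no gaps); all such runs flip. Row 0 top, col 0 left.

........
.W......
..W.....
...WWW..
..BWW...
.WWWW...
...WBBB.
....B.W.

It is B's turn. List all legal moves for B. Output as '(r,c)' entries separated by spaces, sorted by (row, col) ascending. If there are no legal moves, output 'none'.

Answer: (2,4) (3,2) (4,1) (4,5) (6,0) (6,2)

Derivation:
(0,0): no bracket -> illegal
(0,1): no bracket -> illegal
(0,2): no bracket -> illegal
(1,0): no bracket -> illegal
(1,2): no bracket -> illegal
(1,3): no bracket -> illegal
(2,0): no bracket -> illegal
(2,1): no bracket -> illegal
(2,3): no bracket -> illegal
(2,4): flips 4 -> legal
(2,5): no bracket -> illegal
(2,6): no bracket -> illegal
(3,1): no bracket -> illegal
(3,2): flips 2 -> legal
(3,6): no bracket -> illegal
(4,0): no bracket -> illegal
(4,1): flips 2 -> legal
(4,5): flips 2 -> legal
(4,6): no bracket -> illegal
(5,0): no bracket -> illegal
(5,5): no bracket -> illegal
(6,0): flips 1 -> legal
(6,1): no bracket -> illegal
(6,2): flips 2 -> legal
(6,7): no bracket -> illegal
(7,2): no bracket -> illegal
(7,3): no bracket -> illegal
(7,5): no bracket -> illegal
(7,7): no bracket -> illegal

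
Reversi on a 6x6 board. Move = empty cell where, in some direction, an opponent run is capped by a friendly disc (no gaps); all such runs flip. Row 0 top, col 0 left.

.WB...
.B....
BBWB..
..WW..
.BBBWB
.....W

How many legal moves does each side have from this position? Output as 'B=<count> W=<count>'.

-- B to move --
(0,0): flips 1 -> legal
(1,0): no bracket -> illegal
(1,2): flips 2 -> legal
(1,3): no bracket -> illegal
(2,4): flips 1 -> legal
(3,1): no bracket -> illegal
(3,4): no bracket -> illegal
(3,5): no bracket -> illegal
(5,3): no bracket -> illegal
(5,4): no bracket -> illegal
B mobility = 3
-- W to move --
(0,0): flips 1 -> legal
(0,3): flips 1 -> legal
(1,0): flips 1 -> legal
(1,2): no bracket -> illegal
(1,3): flips 1 -> legal
(1,4): flips 1 -> legal
(2,4): flips 1 -> legal
(3,0): no bracket -> illegal
(3,1): flips 2 -> legal
(3,4): no bracket -> illegal
(3,5): flips 1 -> legal
(4,0): flips 3 -> legal
(5,0): flips 1 -> legal
(5,1): flips 1 -> legal
(5,2): flips 1 -> legal
(5,3): flips 1 -> legal
(5,4): flips 1 -> legal
W mobility = 14

Answer: B=3 W=14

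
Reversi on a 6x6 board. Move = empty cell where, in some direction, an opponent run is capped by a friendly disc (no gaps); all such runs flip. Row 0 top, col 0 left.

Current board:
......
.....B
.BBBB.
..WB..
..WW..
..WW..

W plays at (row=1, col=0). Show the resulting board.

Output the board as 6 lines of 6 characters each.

Place W at (1,0); scan 8 dirs for brackets.
Dir NW: edge -> no flip
Dir N: first cell '.' (not opp) -> no flip
Dir NE: first cell '.' (not opp) -> no flip
Dir W: edge -> no flip
Dir E: first cell '.' (not opp) -> no flip
Dir SW: edge -> no flip
Dir S: first cell '.' (not opp) -> no flip
Dir SE: opp run (2,1) capped by W -> flip
All flips: (2,1)

Answer: ......
W....B
.WBBB.
..WB..
..WW..
..WW..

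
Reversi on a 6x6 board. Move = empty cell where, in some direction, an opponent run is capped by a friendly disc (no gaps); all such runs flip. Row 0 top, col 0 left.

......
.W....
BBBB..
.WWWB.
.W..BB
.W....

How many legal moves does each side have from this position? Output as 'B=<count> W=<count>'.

-- B to move --
(0,0): flips 1 -> legal
(0,1): flips 1 -> legal
(0,2): flips 1 -> legal
(1,0): no bracket -> illegal
(1,2): no bracket -> illegal
(2,4): no bracket -> illegal
(3,0): flips 3 -> legal
(4,0): flips 1 -> legal
(4,2): flips 2 -> legal
(4,3): flips 2 -> legal
(5,0): flips 2 -> legal
(5,2): no bracket -> illegal
B mobility = 8
-- W to move --
(1,0): flips 1 -> legal
(1,2): flips 1 -> legal
(1,3): flips 2 -> legal
(1,4): flips 1 -> legal
(2,4): no bracket -> illegal
(2,5): no bracket -> illegal
(3,0): no bracket -> illegal
(3,5): flips 1 -> legal
(4,3): no bracket -> illegal
(5,3): no bracket -> illegal
(5,4): no bracket -> illegal
(5,5): flips 1 -> legal
W mobility = 6

Answer: B=8 W=6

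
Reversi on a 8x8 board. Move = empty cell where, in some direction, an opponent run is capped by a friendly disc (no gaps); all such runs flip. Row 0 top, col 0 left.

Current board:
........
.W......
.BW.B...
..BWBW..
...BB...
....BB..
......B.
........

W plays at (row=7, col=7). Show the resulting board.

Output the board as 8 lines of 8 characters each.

Place W at (7,7); scan 8 dirs for brackets.
Dir NW: opp run (6,6) (5,5) (4,4) capped by W -> flip
Dir N: first cell '.' (not opp) -> no flip
Dir NE: edge -> no flip
Dir W: first cell '.' (not opp) -> no flip
Dir E: edge -> no flip
Dir SW: edge -> no flip
Dir S: edge -> no flip
Dir SE: edge -> no flip
All flips: (4,4) (5,5) (6,6)

Answer: ........
.W......
.BW.B...
..BWBW..
...BW...
....BW..
......W.
.......W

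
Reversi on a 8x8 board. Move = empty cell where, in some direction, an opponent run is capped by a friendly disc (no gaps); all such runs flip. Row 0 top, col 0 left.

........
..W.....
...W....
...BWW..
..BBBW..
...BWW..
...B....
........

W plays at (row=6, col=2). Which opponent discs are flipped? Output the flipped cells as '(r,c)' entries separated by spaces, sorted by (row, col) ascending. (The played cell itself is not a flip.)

Dir NW: first cell '.' (not opp) -> no flip
Dir N: first cell '.' (not opp) -> no flip
Dir NE: opp run (5,3) (4,4) capped by W -> flip
Dir W: first cell '.' (not opp) -> no flip
Dir E: opp run (6,3), next='.' -> no flip
Dir SW: first cell '.' (not opp) -> no flip
Dir S: first cell '.' (not opp) -> no flip
Dir SE: first cell '.' (not opp) -> no flip

Answer: (4,4) (5,3)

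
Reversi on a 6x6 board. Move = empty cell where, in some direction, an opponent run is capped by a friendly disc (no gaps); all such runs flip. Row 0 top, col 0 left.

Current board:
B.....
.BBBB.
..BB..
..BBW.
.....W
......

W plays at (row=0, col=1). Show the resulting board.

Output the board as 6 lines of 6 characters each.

Place W at (0,1); scan 8 dirs for brackets.
Dir NW: edge -> no flip
Dir N: edge -> no flip
Dir NE: edge -> no flip
Dir W: opp run (0,0), next=edge -> no flip
Dir E: first cell '.' (not opp) -> no flip
Dir SW: first cell '.' (not opp) -> no flip
Dir S: opp run (1,1), next='.' -> no flip
Dir SE: opp run (1,2) (2,3) capped by W -> flip
All flips: (1,2) (2,3)

Answer: BW....
.BWBB.
..BW..
..BBW.
.....W
......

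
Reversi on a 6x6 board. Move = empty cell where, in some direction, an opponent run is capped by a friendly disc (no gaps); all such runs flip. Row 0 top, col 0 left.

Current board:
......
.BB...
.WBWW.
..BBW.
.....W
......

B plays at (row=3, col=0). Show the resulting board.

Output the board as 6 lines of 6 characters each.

Answer: ......
.BB...
.BBWW.
B.BBW.
.....W
......

Derivation:
Place B at (3,0); scan 8 dirs for brackets.
Dir NW: edge -> no flip
Dir N: first cell '.' (not opp) -> no flip
Dir NE: opp run (2,1) capped by B -> flip
Dir W: edge -> no flip
Dir E: first cell '.' (not opp) -> no flip
Dir SW: edge -> no flip
Dir S: first cell '.' (not opp) -> no flip
Dir SE: first cell '.' (not opp) -> no flip
All flips: (2,1)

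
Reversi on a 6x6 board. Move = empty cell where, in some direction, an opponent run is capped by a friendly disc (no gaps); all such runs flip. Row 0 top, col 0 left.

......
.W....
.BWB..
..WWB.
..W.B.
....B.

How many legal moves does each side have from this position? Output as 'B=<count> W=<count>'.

-- B to move --
(0,0): flips 3 -> legal
(0,1): flips 1 -> legal
(0,2): no bracket -> illegal
(1,0): no bracket -> illegal
(1,2): no bracket -> illegal
(1,3): no bracket -> illegal
(2,0): no bracket -> illegal
(2,4): no bracket -> illegal
(3,1): flips 2 -> legal
(4,1): flips 1 -> legal
(4,3): flips 2 -> legal
(5,1): no bracket -> illegal
(5,2): no bracket -> illegal
(5,3): no bracket -> illegal
B mobility = 5
-- W to move --
(1,0): flips 1 -> legal
(1,2): no bracket -> illegal
(1,3): flips 1 -> legal
(1,4): flips 1 -> legal
(2,0): flips 1 -> legal
(2,4): flips 1 -> legal
(2,5): no bracket -> illegal
(3,0): no bracket -> illegal
(3,1): flips 1 -> legal
(3,5): flips 1 -> legal
(4,3): no bracket -> illegal
(4,5): no bracket -> illegal
(5,3): no bracket -> illegal
(5,5): flips 1 -> legal
W mobility = 8

Answer: B=5 W=8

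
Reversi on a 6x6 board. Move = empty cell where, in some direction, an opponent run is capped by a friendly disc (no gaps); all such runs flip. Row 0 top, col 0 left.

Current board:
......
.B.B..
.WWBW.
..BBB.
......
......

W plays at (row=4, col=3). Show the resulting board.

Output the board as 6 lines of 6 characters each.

Answer: ......
.B.B..
.WWBW.
..WBB.
...W..
......

Derivation:
Place W at (4,3); scan 8 dirs for brackets.
Dir NW: opp run (3,2) capped by W -> flip
Dir N: opp run (3,3) (2,3) (1,3), next='.' -> no flip
Dir NE: opp run (3,4), next='.' -> no flip
Dir W: first cell '.' (not opp) -> no flip
Dir E: first cell '.' (not opp) -> no flip
Dir SW: first cell '.' (not opp) -> no flip
Dir S: first cell '.' (not opp) -> no flip
Dir SE: first cell '.' (not opp) -> no flip
All flips: (3,2)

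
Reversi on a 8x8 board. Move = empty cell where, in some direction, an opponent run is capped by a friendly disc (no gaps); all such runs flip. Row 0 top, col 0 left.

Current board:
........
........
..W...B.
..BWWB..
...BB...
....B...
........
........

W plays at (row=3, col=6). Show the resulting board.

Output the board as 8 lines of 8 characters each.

Answer: ........
........
..W...B.
..BWWWW.
...BB...
....B...
........
........

Derivation:
Place W at (3,6); scan 8 dirs for brackets.
Dir NW: first cell '.' (not opp) -> no flip
Dir N: opp run (2,6), next='.' -> no flip
Dir NE: first cell '.' (not opp) -> no flip
Dir W: opp run (3,5) capped by W -> flip
Dir E: first cell '.' (not opp) -> no flip
Dir SW: first cell '.' (not opp) -> no flip
Dir S: first cell '.' (not opp) -> no flip
Dir SE: first cell '.' (not opp) -> no flip
All flips: (3,5)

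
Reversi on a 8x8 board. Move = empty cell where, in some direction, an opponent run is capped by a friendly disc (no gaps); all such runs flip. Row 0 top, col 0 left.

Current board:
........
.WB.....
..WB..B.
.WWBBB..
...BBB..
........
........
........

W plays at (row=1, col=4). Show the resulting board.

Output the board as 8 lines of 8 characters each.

Place W at (1,4); scan 8 dirs for brackets.
Dir NW: first cell '.' (not opp) -> no flip
Dir N: first cell '.' (not opp) -> no flip
Dir NE: first cell '.' (not opp) -> no flip
Dir W: first cell '.' (not opp) -> no flip
Dir E: first cell '.' (not opp) -> no flip
Dir SW: opp run (2,3) capped by W -> flip
Dir S: first cell '.' (not opp) -> no flip
Dir SE: first cell '.' (not opp) -> no flip
All flips: (2,3)

Answer: ........
.WB.W...
..WW..B.
.WWBBB..
...BBB..
........
........
........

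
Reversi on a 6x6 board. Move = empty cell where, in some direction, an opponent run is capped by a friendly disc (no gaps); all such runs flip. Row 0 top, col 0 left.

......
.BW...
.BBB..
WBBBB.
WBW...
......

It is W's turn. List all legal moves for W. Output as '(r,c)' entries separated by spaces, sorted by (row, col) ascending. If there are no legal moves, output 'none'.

Answer: (1,0) (1,3) (2,0) (2,4) (3,5) (4,5) (5,2)

Derivation:
(0,0): no bracket -> illegal
(0,1): no bracket -> illegal
(0,2): no bracket -> illegal
(1,0): flips 1 -> legal
(1,3): flips 2 -> legal
(1,4): no bracket -> illegal
(2,0): flips 1 -> legal
(2,4): flips 1 -> legal
(2,5): no bracket -> illegal
(3,5): flips 4 -> legal
(4,3): no bracket -> illegal
(4,4): no bracket -> illegal
(4,5): flips 2 -> legal
(5,0): no bracket -> illegal
(5,1): no bracket -> illegal
(5,2): flips 1 -> legal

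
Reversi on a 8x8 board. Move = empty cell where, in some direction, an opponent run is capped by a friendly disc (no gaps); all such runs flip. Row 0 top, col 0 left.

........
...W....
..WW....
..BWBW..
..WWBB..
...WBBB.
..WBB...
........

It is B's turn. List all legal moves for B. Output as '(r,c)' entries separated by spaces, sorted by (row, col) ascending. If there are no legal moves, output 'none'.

(0,2): no bracket -> illegal
(0,3): flips 5 -> legal
(0,4): no bracket -> illegal
(1,1): flips 2 -> legal
(1,2): flips 2 -> legal
(1,4): flips 1 -> legal
(2,1): no bracket -> illegal
(2,4): no bracket -> illegal
(2,5): flips 1 -> legal
(2,6): flips 1 -> legal
(3,1): flips 2 -> legal
(3,6): flips 1 -> legal
(4,1): flips 2 -> legal
(4,6): no bracket -> illegal
(5,1): no bracket -> illegal
(5,2): flips 3 -> legal
(6,1): flips 1 -> legal
(7,1): flips 2 -> legal
(7,2): no bracket -> illegal
(7,3): no bracket -> illegal

Answer: (0,3) (1,1) (1,2) (1,4) (2,5) (2,6) (3,1) (3,6) (4,1) (5,2) (6,1) (7,1)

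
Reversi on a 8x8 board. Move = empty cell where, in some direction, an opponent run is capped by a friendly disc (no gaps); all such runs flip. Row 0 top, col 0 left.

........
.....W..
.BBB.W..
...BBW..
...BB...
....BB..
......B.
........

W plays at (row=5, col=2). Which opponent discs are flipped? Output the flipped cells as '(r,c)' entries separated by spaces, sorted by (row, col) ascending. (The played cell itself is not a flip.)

Dir NW: first cell '.' (not opp) -> no flip
Dir N: first cell '.' (not opp) -> no flip
Dir NE: opp run (4,3) (3,4) capped by W -> flip
Dir W: first cell '.' (not opp) -> no flip
Dir E: first cell '.' (not opp) -> no flip
Dir SW: first cell '.' (not opp) -> no flip
Dir S: first cell '.' (not opp) -> no flip
Dir SE: first cell '.' (not opp) -> no flip

Answer: (3,4) (4,3)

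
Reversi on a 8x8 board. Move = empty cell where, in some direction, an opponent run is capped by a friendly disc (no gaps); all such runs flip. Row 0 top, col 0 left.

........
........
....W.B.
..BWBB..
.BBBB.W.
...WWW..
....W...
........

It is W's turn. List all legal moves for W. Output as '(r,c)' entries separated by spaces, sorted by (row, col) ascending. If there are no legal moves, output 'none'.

Answer: (1,7) (2,1) (3,1) (3,6) (5,1)

Derivation:
(1,5): no bracket -> illegal
(1,6): no bracket -> illegal
(1,7): flips 3 -> legal
(2,1): flips 2 -> legal
(2,2): no bracket -> illegal
(2,3): no bracket -> illegal
(2,5): no bracket -> illegal
(2,7): no bracket -> illegal
(3,0): no bracket -> illegal
(3,1): flips 2 -> legal
(3,6): flips 2 -> legal
(3,7): no bracket -> illegal
(4,0): no bracket -> illegal
(4,5): no bracket -> illegal
(5,0): no bracket -> illegal
(5,1): flips 1 -> legal
(5,2): no bracket -> illegal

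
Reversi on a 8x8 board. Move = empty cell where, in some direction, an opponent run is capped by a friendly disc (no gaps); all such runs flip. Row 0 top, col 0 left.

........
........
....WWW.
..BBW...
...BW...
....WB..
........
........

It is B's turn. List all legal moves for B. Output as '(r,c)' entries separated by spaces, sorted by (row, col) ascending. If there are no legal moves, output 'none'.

(1,3): no bracket -> illegal
(1,4): no bracket -> illegal
(1,5): flips 1 -> legal
(1,6): flips 2 -> legal
(1,7): no bracket -> illegal
(2,3): no bracket -> illegal
(2,7): no bracket -> illegal
(3,5): flips 1 -> legal
(3,6): no bracket -> illegal
(3,7): no bracket -> illegal
(4,5): flips 1 -> legal
(5,3): flips 1 -> legal
(6,3): no bracket -> illegal
(6,4): no bracket -> illegal
(6,5): flips 1 -> legal

Answer: (1,5) (1,6) (3,5) (4,5) (5,3) (6,5)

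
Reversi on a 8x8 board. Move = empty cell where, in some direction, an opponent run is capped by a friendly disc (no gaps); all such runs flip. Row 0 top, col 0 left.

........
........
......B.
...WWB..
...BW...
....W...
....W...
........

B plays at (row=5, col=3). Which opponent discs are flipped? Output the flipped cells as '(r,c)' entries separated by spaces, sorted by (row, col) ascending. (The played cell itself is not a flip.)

Answer: (4,4)

Derivation:
Dir NW: first cell '.' (not opp) -> no flip
Dir N: first cell 'B' (not opp) -> no flip
Dir NE: opp run (4,4) capped by B -> flip
Dir W: first cell '.' (not opp) -> no flip
Dir E: opp run (5,4), next='.' -> no flip
Dir SW: first cell '.' (not opp) -> no flip
Dir S: first cell '.' (not opp) -> no flip
Dir SE: opp run (6,4), next='.' -> no flip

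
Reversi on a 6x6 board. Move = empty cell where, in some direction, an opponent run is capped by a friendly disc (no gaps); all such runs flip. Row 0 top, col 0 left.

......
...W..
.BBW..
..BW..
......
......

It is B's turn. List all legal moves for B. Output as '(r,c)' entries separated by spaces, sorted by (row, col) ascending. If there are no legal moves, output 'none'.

Answer: (0,4) (1,4) (2,4) (3,4) (4,4)

Derivation:
(0,2): no bracket -> illegal
(0,3): no bracket -> illegal
(0,4): flips 1 -> legal
(1,2): no bracket -> illegal
(1,4): flips 1 -> legal
(2,4): flips 1 -> legal
(3,4): flips 1 -> legal
(4,2): no bracket -> illegal
(4,3): no bracket -> illegal
(4,4): flips 1 -> legal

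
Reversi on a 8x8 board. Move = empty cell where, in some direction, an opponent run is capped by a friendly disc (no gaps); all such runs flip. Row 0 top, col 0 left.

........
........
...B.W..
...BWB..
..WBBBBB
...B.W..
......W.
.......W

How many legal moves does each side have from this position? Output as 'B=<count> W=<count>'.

Answer: B=8 W=10

Derivation:
-- B to move --
(1,4): no bracket -> illegal
(1,5): flips 1 -> legal
(1,6): flips 2 -> legal
(2,4): flips 1 -> legal
(2,6): no bracket -> illegal
(3,1): flips 1 -> legal
(3,2): no bracket -> illegal
(3,6): no bracket -> illegal
(4,1): flips 1 -> legal
(5,1): flips 1 -> legal
(5,2): no bracket -> illegal
(5,4): no bracket -> illegal
(5,6): no bracket -> illegal
(5,7): no bracket -> illegal
(6,4): flips 1 -> legal
(6,5): flips 1 -> legal
(6,7): no bracket -> illegal
(7,5): no bracket -> illegal
(7,6): no bracket -> illegal
B mobility = 8
-- W to move --
(1,2): flips 1 -> legal
(1,3): no bracket -> illegal
(1,4): no bracket -> illegal
(2,2): flips 2 -> legal
(2,4): flips 1 -> legal
(2,6): no bracket -> illegal
(3,2): flips 1 -> legal
(3,6): flips 1 -> legal
(3,7): flips 1 -> legal
(5,2): flips 1 -> legal
(5,4): flips 1 -> legal
(5,6): flips 1 -> legal
(5,7): no bracket -> illegal
(6,2): no bracket -> illegal
(6,3): no bracket -> illegal
(6,4): flips 1 -> legal
W mobility = 10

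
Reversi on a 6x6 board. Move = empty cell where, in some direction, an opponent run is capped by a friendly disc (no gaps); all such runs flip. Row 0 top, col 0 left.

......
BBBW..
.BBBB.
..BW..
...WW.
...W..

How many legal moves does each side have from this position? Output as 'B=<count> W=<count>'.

Answer: B=8 W=4

Derivation:
-- B to move --
(0,2): flips 1 -> legal
(0,3): flips 1 -> legal
(0,4): flips 1 -> legal
(1,4): flips 1 -> legal
(3,4): flips 1 -> legal
(3,5): no bracket -> illegal
(4,2): flips 1 -> legal
(4,5): no bracket -> illegal
(5,2): no bracket -> illegal
(5,4): flips 1 -> legal
(5,5): flips 2 -> legal
B mobility = 8
-- W to move --
(0,0): flips 2 -> legal
(0,1): no bracket -> illegal
(0,2): no bracket -> illegal
(0,3): no bracket -> illegal
(1,4): no bracket -> illegal
(1,5): flips 1 -> legal
(2,0): no bracket -> illegal
(2,5): no bracket -> illegal
(3,0): no bracket -> illegal
(3,1): flips 2 -> legal
(3,4): no bracket -> illegal
(3,5): flips 1 -> legal
(4,1): no bracket -> illegal
(4,2): no bracket -> illegal
W mobility = 4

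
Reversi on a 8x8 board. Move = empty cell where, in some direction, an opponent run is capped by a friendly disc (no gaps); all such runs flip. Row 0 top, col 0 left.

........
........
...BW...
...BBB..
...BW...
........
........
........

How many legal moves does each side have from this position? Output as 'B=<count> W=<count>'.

-- B to move --
(1,3): flips 1 -> legal
(1,4): flips 1 -> legal
(1,5): flips 1 -> legal
(2,5): flips 1 -> legal
(4,5): flips 1 -> legal
(5,3): flips 1 -> legal
(5,4): flips 1 -> legal
(5,5): flips 1 -> legal
B mobility = 8
-- W to move --
(1,2): no bracket -> illegal
(1,3): no bracket -> illegal
(1,4): no bracket -> illegal
(2,2): flips 2 -> legal
(2,5): no bracket -> illegal
(2,6): flips 1 -> legal
(3,2): no bracket -> illegal
(3,6): no bracket -> illegal
(4,2): flips 2 -> legal
(4,5): no bracket -> illegal
(4,6): flips 1 -> legal
(5,2): no bracket -> illegal
(5,3): no bracket -> illegal
(5,4): no bracket -> illegal
W mobility = 4

Answer: B=8 W=4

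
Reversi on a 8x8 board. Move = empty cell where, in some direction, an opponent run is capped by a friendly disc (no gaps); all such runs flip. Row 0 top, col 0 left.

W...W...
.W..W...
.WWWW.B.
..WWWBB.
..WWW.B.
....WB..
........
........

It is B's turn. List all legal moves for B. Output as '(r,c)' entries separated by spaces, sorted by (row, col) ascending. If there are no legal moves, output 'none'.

(0,1): no bracket -> illegal
(0,2): no bracket -> illegal
(0,3): no bracket -> illegal
(0,5): no bracket -> illegal
(1,0): no bracket -> illegal
(1,2): no bracket -> illegal
(1,3): flips 1 -> legal
(1,5): no bracket -> illegal
(2,0): no bracket -> illegal
(2,5): no bracket -> illegal
(3,0): no bracket -> illegal
(3,1): flips 3 -> legal
(4,1): no bracket -> illegal
(4,5): no bracket -> illegal
(5,1): no bracket -> illegal
(5,2): no bracket -> illegal
(5,3): flips 2 -> legal
(6,3): no bracket -> illegal
(6,4): no bracket -> illegal
(6,5): no bracket -> illegal

Answer: (1,3) (3,1) (5,3)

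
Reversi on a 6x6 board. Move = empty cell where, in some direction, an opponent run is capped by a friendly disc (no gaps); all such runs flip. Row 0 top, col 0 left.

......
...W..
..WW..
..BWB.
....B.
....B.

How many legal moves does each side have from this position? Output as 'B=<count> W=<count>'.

Answer: B=3 W=6

Derivation:
-- B to move --
(0,2): no bracket -> illegal
(0,3): no bracket -> illegal
(0,4): no bracket -> illegal
(1,1): flips 2 -> legal
(1,2): flips 2 -> legal
(1,4): flips 1 -> legal
(2,1): no bracket -> illegal
(2,4): no bracket -> illegal
(3,1): no bracket -> illegal
(4,2): no bracket -> illegal
(4,3): no bracket -> illegal
B mobility = 3
-- W to move --
(2,1): no bracket -> illegal
(2,4): no bracket -> illegal
(2,5): no bracket -> illegal
(3,1): flips 1 -> legal
(3,5): flips 1 -> legal
(4,1): flips 1 -> legal
(4,2): flips 1 -> legal
(4,3): no bracket -> illegal
(4,5): flips 1 -> legal
(5,3): no bracket -> illegal
(5,5): flips 1 -> legal
W mobility = 6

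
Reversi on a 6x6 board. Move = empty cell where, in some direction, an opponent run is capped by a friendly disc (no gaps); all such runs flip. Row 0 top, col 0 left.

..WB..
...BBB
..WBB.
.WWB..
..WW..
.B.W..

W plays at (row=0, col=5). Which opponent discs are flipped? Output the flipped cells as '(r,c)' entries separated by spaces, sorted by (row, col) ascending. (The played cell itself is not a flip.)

Dir NW: edge -> no flip
Dir N: edge -> no flip
Dir NE: edge -> no flip
Dir W: first cell '.' (not opp) -> no flip
Dir E: edge -> no flip
Dir SW: opp run (1,4) (2,3) capped by W -> flip
Dir S: opp run (1,5), next='.' -> no flip
Dir SE: edge -> no flip

Answer: (1,4) (2,3)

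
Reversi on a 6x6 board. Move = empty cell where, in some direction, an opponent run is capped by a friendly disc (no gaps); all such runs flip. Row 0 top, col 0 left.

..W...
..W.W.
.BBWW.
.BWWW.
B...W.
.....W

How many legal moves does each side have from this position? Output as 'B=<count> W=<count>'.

-- B to move --
(0,1): no bracket -> illegal
(0,3): flips 1 -> legal
(0,4): no bracket -> illegal
(0,5): no bracket -> illegal
(1,1): no bracket -> illegal
(1,3): no bracket -> illegal
(1,5): no bracket -> illegal
(2,5): flips 2 -> legal
(3,5): flips 3 -> legal
(4,1): no bracket -> illegal
(4,2): flips 1 -> legal
(4,3): flips 1 -> legal
(4,5): no bracket -> illegal
(5,3): no bracket -> illegal
(5,4): no bracket -> illegal
B mobility = 5
-- W to move --
(1,0): flips 1 -> legal
(1,1): flips 1 -> legal
(1,3): no bracket -> illegal
(2,0): flips 2 -> legal
(3,0): flips 2 -> legal
(4,1): no bracket -> illegal
(4,2): no bracket -> illegal
(5,0): no bracket -> illegal
(5,1): no bracket -> illegal
W mobility = 4

Answer: B=5 W=4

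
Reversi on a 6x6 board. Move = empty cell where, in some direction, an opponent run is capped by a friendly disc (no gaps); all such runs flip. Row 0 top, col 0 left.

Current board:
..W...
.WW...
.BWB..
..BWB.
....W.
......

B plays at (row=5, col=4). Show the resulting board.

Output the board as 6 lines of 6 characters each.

Answer: ..W...
.WW...
.BWB..
..BWB.
....B.
....B.

Derivation:
Place B at (5,4); scan 8 dirs for brackets.
Dir NW: first cell '.' (not opp) -> no flip
Dir N: opp run (4,4) capped by B -> flip
Dir NE: first cell '.' (not opp) -> no flip
Dir W: first cell '.' (not opp) -> no flip
Dir E: first cell '.' (not opp) -> no flip
Dir SW: edge -> no flip
Dir S: edge -> no flip
Dir SE: edge -> no flip
All flips: (4,4)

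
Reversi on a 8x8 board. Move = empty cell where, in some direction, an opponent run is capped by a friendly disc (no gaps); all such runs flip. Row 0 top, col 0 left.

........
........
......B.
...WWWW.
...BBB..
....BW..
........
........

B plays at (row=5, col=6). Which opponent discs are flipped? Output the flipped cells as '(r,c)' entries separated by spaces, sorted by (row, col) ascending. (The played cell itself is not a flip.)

Dir NW: first cell 'B' (not opp) -> no flip
Dir N: first cell '.' (not opp) -> no flip
Dir NE: first cell '.' (not opp) -> no flip
Dir W: opp run (5,5) capped by B -> flip
Dir E: first cell '.' (not opp) -> no flip
Dir SW: first cell '.' (not opp) -> no flip
Dir S: first cell '.' (not opp) -> no flip
Dir SE: first cell '.' (not opp) -> no flip

Answer: (5,5)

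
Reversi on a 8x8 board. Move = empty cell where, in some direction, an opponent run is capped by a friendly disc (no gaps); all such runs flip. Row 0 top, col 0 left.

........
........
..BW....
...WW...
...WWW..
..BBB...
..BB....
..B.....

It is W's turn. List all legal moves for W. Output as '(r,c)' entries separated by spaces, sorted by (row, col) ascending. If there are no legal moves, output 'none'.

Answer: (1,1) (2,1) (6,1) (6,4) (6,5) (7,1) (7,3)

Derivation:
(1,1): flips 1 -> legal
(1,2): no bracket -> illegal
(1,3): no bracket -> illegal
(2,1): flips 1 -> legal
(3,1): no bracket -> illegal
(3,2): no bracket -> illegal
(4,1): no bracket -> illegal
(4,2): no bracket -> illegal
(5,1): no bracket -> illegal
(5,5): no bracket -> illegal
(6,1): flips 1 -> legal
(6,4): flips 1 -> legal
(6,5): flips 1 -> legal
(7,1): flips 2 -> legal
(7,3): flips 2 -> legal
(7,4): no bracket -> illegal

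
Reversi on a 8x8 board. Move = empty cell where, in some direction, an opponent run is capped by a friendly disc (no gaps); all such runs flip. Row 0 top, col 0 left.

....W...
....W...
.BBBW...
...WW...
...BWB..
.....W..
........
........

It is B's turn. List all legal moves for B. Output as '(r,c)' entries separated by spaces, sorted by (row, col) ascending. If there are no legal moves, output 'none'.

Answer: (0,5) (2,5) (6,5) (6,6)

Derivation:
(0,3): no bracket -> illegal
(0,5): flips 1 -> legal
(1,3): no bracket -> illegal
(1,5): no bracket -> illegal
(2,5): flips 2 -> legal
(3,2): no bracket -> illegal
(3,5): no bracket -> illegal
(4,2): no bracket -> illegal
(4,6): no bracket -> illegal
(5,3): no bracket -> illegal
(5,4): no bracket -> illegal
(5,6): no bracket -> illegal
(6,4): no bracket -> illegal
(6,5): flips 1 -> legal
(6,6): flips 3 -> legal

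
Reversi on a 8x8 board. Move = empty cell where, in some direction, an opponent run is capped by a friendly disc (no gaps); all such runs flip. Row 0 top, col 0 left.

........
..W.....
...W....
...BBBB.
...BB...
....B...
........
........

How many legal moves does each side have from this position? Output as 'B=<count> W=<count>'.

-- B to move --
(0,1): flips 2 -> legal
(0,2): no bracket -> illegal
(0,3): no bracket -> illegal
(1,1): no bracket -> illegal
(1,3): flips 1 -> legal
(1,4): no bracket -> illegal
(2,1): no bracket -> illegal
(2,2): no bracket -> illegal
(2,4): no bracket -> illegal
(3,2): no bracket -> illegal
B mobility = 2
-- W to move --
(2,2): no bracket -> illegal
(2,4): no bracket -> illegal
(2,5): no bracket -> illegal
(2,6): no bracket -> illegal
(2,7): no bracket -> illegal
(3,2): no bracket -> illegal
(3,7): no bracket -> illegal
(4,2): no bracket -> illegal
(4,5): flips 1 -> legal
(4,6): no bracket -> illegal
(4,7): no bracket -> illegal
(5,2): no bracket -> illegal
(5,3): flips 2 -> legal
(5,5): no bracket -> illegal
(6,3): no bracket -> illegal
(6,4): no bracket -> illegal
(6,5): no bracket -> illegal
W mobility = 2

Answer: B=2 W=2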